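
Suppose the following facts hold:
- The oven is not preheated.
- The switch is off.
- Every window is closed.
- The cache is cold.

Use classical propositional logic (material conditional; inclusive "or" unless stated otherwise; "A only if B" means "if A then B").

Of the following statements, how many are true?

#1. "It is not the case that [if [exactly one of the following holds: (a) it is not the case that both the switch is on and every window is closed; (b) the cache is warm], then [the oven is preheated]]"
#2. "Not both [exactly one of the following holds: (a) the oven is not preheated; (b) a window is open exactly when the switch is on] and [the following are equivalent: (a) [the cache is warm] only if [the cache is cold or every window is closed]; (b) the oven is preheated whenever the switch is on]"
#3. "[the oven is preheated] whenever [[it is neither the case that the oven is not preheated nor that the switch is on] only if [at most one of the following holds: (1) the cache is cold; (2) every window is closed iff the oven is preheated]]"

2

Let Q = "the switch is on" (F), R = "a window is open" (F), S = "the cache is warm" (F), P = "the oven is preheated" (F).

#1: Formalization: ¬(((Q ↑ ¬R) ⊕ S) → P)

¬R = ¬F = T
Q ↑ ¬R = F ↑ T = T
(Q ↑ ¬R) ⊕ S = T ⊕ F = T
((Q ↑ ¬R) ⊕ S) → P = T → F = F
¬(((Q ↑ ¬R) ⊕ S) → P) = ¬F = T
Thus #1 is true.

#2: Parsed as (¬P ⊕ (R ↔ Q)) ↑ ((S → (¬S ∨ ¬R)) ↔ (Q → P))

¬P = ¬F = T
R ↔ Q = F ↔ F = T
¬P ⊕ (R ↔ Q) = T ⊕ T = F
¬S = ¬F = T
¬R = ¬F = T
¬S ∨ ¬R = T ∨ T = T
S → (¬S ∨ ¬R) = F → T = T
Q → P = F → F = T
(S → (¬S ∨ ¬R)) ↔ (Q → P) = T ↔ T = T
(¬P ⊕ (R ↔ Q)) ↑ ((S → (¬S ∨ ¬R)) ↔ (Q → P)) = F ↑ T = T
So #2 is true.

#3: In symbols: ((¬P ↓ Q) → (¬S ↑ (¬R ↔ P))) → P

¬P = ¬F = T
¬P ↓ Q = T ↓ F = F
¬S = ¬F = T
¬R = ¬F = T
¬R ↔ P = T ↔ F = F
¬S ↑ (¬R ↔ P) = T ↑ F = T
(¬P ↓ Q) → (¬S ↑ (¬R ↔ P)) = F → T = T
((¬P ↓ Q) → (¬S ↑ (¬R ↔ P))) → P = T → F = F
Thus #3 is false.

True statements: 2.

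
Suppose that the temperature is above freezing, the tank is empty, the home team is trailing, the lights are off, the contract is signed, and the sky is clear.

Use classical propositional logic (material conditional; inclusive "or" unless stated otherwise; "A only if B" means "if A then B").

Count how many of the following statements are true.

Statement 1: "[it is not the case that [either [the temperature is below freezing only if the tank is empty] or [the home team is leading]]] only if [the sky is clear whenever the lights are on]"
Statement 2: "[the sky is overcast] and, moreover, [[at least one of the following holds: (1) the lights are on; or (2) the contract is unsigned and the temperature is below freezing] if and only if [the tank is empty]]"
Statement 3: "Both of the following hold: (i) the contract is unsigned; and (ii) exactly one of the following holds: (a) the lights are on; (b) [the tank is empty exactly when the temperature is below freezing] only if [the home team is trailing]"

1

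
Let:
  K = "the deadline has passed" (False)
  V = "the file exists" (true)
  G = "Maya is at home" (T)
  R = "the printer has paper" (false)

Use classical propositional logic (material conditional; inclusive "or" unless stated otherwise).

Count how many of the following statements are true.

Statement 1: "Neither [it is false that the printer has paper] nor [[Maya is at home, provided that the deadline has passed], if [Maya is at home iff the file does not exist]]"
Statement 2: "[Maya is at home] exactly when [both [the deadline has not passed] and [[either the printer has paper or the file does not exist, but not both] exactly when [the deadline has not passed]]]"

0

Statement 1: Formalization: ¬R ↓ ((G ↔ ¬V) → (K → G))

¬R = ¬F = T
¬V = ¬T = F
G ↔ ¬V = T ↔ F = F
K → G = F → T = T
(G ↔ ¬V) → (K → G) = F → T = T
¬R ↓ ((G ↔ ¬V) → (K → G)) = T ↓ T = F
Hence Statement 1 is false.

Statement 2: In symbols: G ↔ (¬K ∧ ((R ⊕ ¬V) ↔ ¬K))

¬K = ¬F = T
¬V = ¬T = F
R ⊕ ¬V = F ⊕ F = F
¬K = ¬F = T
(R ⊕ ¬V) ↔ ¬K = F ↔ T = F
¬K ∧ ((R ⊕ ¬V) ↔ ¬K) = T ∧ F = F
G ↔ (¬K ∧ ((R ⊕ ¬V) ↔ ¬K)) = T ↔ F = F
So Statement 2 is false.

0 of the 2 statements are true (none).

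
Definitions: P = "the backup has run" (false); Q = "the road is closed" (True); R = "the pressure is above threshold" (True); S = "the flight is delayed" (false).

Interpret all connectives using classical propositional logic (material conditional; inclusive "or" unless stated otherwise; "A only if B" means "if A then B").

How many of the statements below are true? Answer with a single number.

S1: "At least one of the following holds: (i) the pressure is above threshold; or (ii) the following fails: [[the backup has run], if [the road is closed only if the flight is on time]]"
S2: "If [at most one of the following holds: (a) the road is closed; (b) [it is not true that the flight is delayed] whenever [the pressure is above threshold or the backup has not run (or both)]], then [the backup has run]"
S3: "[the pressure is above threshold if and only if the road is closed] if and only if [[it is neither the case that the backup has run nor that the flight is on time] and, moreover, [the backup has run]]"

S1: Formalization: R | ~((Q -> ~S) -> P)

~S = ~F = T
Q -> ~S = T -> T = T
(Q -> ~S) -> P = T -> F = F
~((Q -> ~S) -> P) = ~F = T
R | ~((Q -> ~S) -> P) = T | T = T
Thus S1 is true.

S2: Parsed as (Q nand ((R | ~P) -> ~S)) -> P

~P = ~F = T
R | ~P = T | T = T
~S = ~F = T
(R | ~P) -> ~S = T -> T = T
Q nand ((R | ~P) -> ~S) = T nand T = F
(Q nand ((R | ~P) -> ~S)) -> P = F -> F = T
Thus S2 is true.

S3: In symbols: (R <-> Q) <-> ((P nor ~S) & P)

R <-> Q = T <-> T = T
~S = ~F = T
P nor ~S = F nor T = F
(P nor ~S) & P = F & F = F
(R <-> Q) <-> ((P nor ~S) & P) = T <-> F = F
Thus S3 is false.

2 of the 3 statements are true (S1, S2).

2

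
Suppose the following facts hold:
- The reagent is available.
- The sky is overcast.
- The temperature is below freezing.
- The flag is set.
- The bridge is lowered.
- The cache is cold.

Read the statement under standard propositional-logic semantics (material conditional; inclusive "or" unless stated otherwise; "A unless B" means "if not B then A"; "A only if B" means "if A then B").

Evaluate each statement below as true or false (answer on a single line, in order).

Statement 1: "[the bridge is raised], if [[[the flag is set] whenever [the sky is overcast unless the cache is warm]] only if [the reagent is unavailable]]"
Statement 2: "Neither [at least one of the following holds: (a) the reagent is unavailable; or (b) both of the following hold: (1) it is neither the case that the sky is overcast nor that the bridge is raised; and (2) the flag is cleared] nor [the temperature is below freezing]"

Statement 1 T, Statement 2 F

Let D = "the sky is overcast" (T), H = "the cache is warm" (F), K = "the flag is set" (T), R = "the reagent is available" (T), N = "the bridge is raised" (F), P = "the temperature is below freezing" (T).

Statement 1: This is (((D ∨ H) → K) → ¬R) → N.

D ∨ H = T ∨ F = T
(D ∨ H) → K = T → T = T
¬R = ¬T = F
((D ∨ H) → K) → ¬R = T → F = F
(((D ∨ H) → K) → ¬R) → N = F → F = T
So Statement 1 is true.

Statement 2: Parsed as (¬R ∨ ((D ↓ N) ∧ ¬K)) ↓ P

¬R = ¬T = F
D ↓ N = T ↓ F = F
¬K = ¬T = F
(D ↓ N) ∧ ¬K = F ∧ F = F
¬R ∨ ((D ↓ N) ∧ ¬K) = F ∨ F = F
(¬R ∨ ((D ↓ N) ∧ ¬K)) ↓ P = F ↓ T = F
So Statement 2 is false.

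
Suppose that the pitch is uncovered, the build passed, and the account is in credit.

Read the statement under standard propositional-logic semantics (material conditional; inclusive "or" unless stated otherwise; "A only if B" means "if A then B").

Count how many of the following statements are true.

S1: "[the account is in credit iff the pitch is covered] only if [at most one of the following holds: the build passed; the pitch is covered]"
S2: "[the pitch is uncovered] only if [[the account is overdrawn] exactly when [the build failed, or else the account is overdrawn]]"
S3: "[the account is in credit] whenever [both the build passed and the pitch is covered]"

Let R = "the account is overdrawn" (False), V = "the pitch is covered" (False), K = "the build passed" (True).

S1: Formalization: (not R iff V) -> (K nand V)

not R = not False = True
not R iff V = True iff False = False
K nand V = True nand False = True
(not R iff V) -> (K nand V) = False -> True = True
So S1 is true.

S2: Parsed as not V -> (R iff (not K or R))

not V = not False = True
not K = not True = False
not K or R = False or False = False
R iff (not K or R) = False iff False = True
not V -> (R iff (not K or R)) = True -> True = True
Thus S2 is true.

S3: In symbols: (K and V) -> not R

K and V = True and False = False
not R = not False = True
(K and V) -> not R = False -> True = True
So S3 is true.

True statements: 3 (S1, S2, S3).

3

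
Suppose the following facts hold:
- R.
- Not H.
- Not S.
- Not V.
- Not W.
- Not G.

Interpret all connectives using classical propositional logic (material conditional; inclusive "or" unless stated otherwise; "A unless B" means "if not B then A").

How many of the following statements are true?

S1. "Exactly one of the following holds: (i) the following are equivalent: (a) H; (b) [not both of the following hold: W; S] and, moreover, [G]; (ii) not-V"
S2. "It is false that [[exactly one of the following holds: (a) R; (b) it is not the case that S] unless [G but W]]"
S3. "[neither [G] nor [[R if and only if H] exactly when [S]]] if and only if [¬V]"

1

S1: Formalization: (H <-> ((W nand S) & G)) xor ~V

W nand S = F nand F = T
(W nand S) & G = T & F = F
H <-> ((W nand S) & G) = F <-> F = T
~V = ~F = T
(H <-> ((W nand S) & G)) xor ~V = T xor T = F
Thus S1 is false.

S2: Formalization: ~((R xor ~S) | (G & W))

~S = ~F = T
R xor ~S = T xor T = F
G & W = F & F = F
(R xor ~S) | (G & W) = F | F = F
~((R xor ~S) | (G & W)) = ~F = T
Hence S2 is true.

S3: Parsed as (G nor ((R <-> H) <-> S)) <-> ~V

R <-> H = T <-> F = F
(R <-> H) <-> S = F <-> F = T
G nor ((R <-> H) <-> S) = F nor T = F
~V = ~F = T
(G nor ((R <-> H) <-> S)) <-> ~V = F <-> T = F
Hence S3 is false.

1 of the 3 statements is true (S2).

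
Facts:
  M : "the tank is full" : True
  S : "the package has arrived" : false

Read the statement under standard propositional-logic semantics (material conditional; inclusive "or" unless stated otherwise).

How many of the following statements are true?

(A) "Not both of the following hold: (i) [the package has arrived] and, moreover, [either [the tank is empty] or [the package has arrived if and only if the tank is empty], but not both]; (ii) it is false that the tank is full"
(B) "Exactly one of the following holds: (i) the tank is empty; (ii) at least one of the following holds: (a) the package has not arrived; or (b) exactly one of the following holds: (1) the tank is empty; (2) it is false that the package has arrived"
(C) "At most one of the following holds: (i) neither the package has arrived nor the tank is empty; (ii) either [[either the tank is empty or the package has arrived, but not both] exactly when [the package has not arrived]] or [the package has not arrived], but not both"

2

(A): Formalization: (S and (not M xor (S iff not M))) nand not M

not M = not True = False
not M = not True = False
S iff not M = False iff False = True
not M xor (S iff not M) = False xor True = True
S and (not M xor (S iff not M)) = False and True = False
not M = not True = False
(S and (not M xor (S iff not M))) nand not M = False nand False = True
So (A) is true.

(B): Formalization: not M xor (not S or (not M xor not S))

not M = not True = False
not S = not False = True
not M = not True = False
not S = not False = True
not M xor not S = False xor True = True
not S or (not M xor not S) = True or True = True
not M xor (not S or (not M xor not S)) = False xor True = True
Hence (B) is true.

(C): In symbols: (S nor not M) nand (((not M xor S) iff not S) xor not S)

not M = not True = False
S nor not M = False nor False = True
not M = not True = False
not M xor S = False xor False = False
not S = not False = True
(not M xor S) iff not S = False iff True = False
not S = not False = True
((not M xor S) iff not S) xor not S = False xor True = True
(S nor not M) nand (((not M xor S) iff not S) xor not S) = True nand True = False
Thus (C) is false.

2 of the 3 statements are true.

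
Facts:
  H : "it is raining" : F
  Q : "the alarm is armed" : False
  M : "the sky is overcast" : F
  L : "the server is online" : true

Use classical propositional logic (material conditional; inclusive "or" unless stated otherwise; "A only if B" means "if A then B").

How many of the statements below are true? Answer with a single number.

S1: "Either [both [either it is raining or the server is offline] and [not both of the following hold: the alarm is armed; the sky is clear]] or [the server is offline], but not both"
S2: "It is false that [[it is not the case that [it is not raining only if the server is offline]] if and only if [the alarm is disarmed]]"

0

S1: This is ((H | ~L) & (Q nand ~M)) xor ~L.

~L = ~T = F
H | ~L = F | F = F
~M = ~F = T
Q nand ~M = F nand T = T
(H | ~L) & (Q nand ~M) = F & T = F
~L = ~T = F
((H | ~L) & (Q nand ~M)) xor ~L = F xor F = F
Hence S1 is false.

S2: Parsed as ~(~(~H -> ~L) <-> ~Q)

~H = ~F = T
~L = ~T = F
~H -> ~L = T -> F = F
~(~H -> ~L) = ~F = T
~Q = ~F = T
~(~H -> ~L) <-> ~Q = T <-> T = T
~(~(~H -> ~L) <-> ~Q) = ~T = F
Thus S2 is false.

True statements: 0 (none).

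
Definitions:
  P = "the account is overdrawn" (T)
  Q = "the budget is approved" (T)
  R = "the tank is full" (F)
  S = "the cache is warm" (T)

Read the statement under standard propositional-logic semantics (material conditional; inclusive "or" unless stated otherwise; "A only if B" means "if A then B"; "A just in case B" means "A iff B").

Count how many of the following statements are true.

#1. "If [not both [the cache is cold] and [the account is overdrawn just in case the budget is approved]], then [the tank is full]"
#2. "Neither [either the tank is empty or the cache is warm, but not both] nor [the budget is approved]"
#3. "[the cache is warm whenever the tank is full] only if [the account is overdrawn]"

1

#1: Formalization: (¬S ↑ (P ↔ Q)) → R

¬S = ¬T = F
P ↔ Q = T ↔ T = T
¬S ↑ (P ↔ Q) = F ↑ T = T
(¬S ↑ (P ↔ Q)) → R = T → F = F
So #1 is false.

#2: Formalization: (¬R ⊕ S) ↓ Q

¬R = ¬F = T
¬R ⊕ S = T ⊕ T = F
(¬R ⊕ S) ↓ Q = F ↓ T = F
Thus #2 is false.

#3: This is (R → S) → P.

R → S = F → T = T
(R → S) → P = T → T = T
Thus #3 is true.

Count: 1.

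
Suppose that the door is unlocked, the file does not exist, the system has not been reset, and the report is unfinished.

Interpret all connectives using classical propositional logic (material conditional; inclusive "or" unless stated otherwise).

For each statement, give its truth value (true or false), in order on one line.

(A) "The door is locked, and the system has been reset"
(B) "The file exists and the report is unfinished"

Let M = "the door is locked" (F), Q = "the system has been reset" (F), D = "the file exists" (F), V = "the report is finished" (F).

(A): Parsed as M & Q

M & Q = F & F = F
So (A) is false.

(B): Formalization: D & ~V

~V = ~F = T
D & ~V = F & T = F
So (B) is false.

(A) False / (B) False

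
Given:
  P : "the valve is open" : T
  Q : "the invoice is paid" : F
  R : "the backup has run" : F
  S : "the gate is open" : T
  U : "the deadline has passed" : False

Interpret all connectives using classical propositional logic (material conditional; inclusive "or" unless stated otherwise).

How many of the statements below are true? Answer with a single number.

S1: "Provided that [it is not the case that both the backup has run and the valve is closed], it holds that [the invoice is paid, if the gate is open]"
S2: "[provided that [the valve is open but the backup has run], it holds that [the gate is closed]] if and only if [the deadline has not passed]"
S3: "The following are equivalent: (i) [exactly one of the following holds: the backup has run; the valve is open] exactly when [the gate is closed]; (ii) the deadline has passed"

S1: Parsed as (R ↑ ¬P) → (S → Q)

¬P = ¬T = F
R ↑ ¬P = F ↑ F = T
S → Q = T → F = F
(R ↑ ¬P) → (S → Q) = T → F = F
So S1 is false.

S2: Formalization: ((P ∧ R) → ¬S) ↔ ¬U

P ∧ R = T ∧ F = F
¬S = ¬T = F
(P ∧ R) → ¬S = F → F = T
¬U = ¬F = T
((P ∧ R) → ¬S) ↔ ¬U = T ↔ T = T
Hence S2 is true.

S3: In symbols: ((R ⊕ P) ↔ ¬S) ↔ U

R ⊕ P = F ⊕ T = T
¬S = ¬T = F
(R ⊕ P) ↔ ¬S = T ↔ F = F
((R ⊕ P) ↔ ¬S) ↔ U = F ↔ F = T
Hence S3 is true.

Count: 2.

2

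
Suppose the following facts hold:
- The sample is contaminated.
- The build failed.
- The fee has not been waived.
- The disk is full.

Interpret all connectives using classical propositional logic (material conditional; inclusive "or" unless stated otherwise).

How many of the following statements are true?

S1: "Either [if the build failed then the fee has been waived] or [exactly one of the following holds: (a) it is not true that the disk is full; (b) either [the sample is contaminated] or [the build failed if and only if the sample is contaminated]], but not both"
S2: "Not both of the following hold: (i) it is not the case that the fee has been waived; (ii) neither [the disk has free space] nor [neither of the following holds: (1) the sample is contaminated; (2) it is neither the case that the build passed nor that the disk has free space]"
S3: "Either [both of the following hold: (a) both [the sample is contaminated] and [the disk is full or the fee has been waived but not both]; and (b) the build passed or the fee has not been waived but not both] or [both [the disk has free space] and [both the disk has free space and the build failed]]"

2

Let Q = "the build passed" (False), R = "the fee has been waived" (False), S = "the disk is full" (True), P = "the sample is contaminated" (True).

S1: Formalization: (not Q -> R) xor (not S xor (P or (not Q iff P)))

not Q = not False = True
not Q -> R = True -> False = False
not S = not True = False
not Q = not False = True
not Q iff P = True iff True = True
P or (not Q iff P) = True or True = True
not S xor (P or (not Q iff P)) = False xor True = True
(not Q -> R) xor (not S xor (P or (not Q iff P))) = False xor True = True
Thus S1 is true.

S2: Formalization: not R nand (not S nor (P nor (Q nor not S)))

not R = not False = True
not S = not True = False
not S = not True = False
Q nor not S = False nor False = True
P nor (Q nor not S) = True nor True = False
not S nor (P nor (Q nor not S)) = False nor False = True
not R nand (not S nor (P nor (Q nor not S))) = True nand True = False
So S2 is false.

S3: In symbols: ((P and (S xor R)) and (Q xor not R)) or (not S and (not S and not Q))

S xor R = True xor False = True
P and (S xor R) = True and True = True
not R = not False = True
Q xor not R = False xor True = True
(P and (S xor R)) and (Q xor not R) = True and True = True
not S = not True = False
not S = not True = False
not Q = not False = True
not S and not Q = False and True = False
not S and (not S and not Q) = False and False = False
((P and (S xor R)) and (Q xor not R)) or (not S and (not S and not Q)) = True or False = True
Thus S3 is true.

2 of the 3 statements are true (S1, S3).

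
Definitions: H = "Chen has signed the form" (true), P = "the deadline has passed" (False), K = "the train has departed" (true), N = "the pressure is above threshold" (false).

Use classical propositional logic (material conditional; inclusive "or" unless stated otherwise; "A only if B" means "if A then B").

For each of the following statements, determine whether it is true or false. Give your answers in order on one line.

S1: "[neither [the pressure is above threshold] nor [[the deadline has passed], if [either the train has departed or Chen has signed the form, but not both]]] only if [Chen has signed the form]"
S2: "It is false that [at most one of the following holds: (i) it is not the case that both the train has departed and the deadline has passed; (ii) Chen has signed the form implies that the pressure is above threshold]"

S1 true; S2 false

S1: In symbols: (N nor ((K xor H) -> P)) -> H

K xor H = True xor True = False
(K xor H) -> P = False -> False = True
N nor ((K xor H) -> P) = False nor True = False
(N nor ((K xor H) -> P)) -> H = False -> True = True
So S1 is true.

S2: Parsed as not ((K nand P) nand (H -> N))

K nand P = True nand False = True
H -> N = True -> False = False
(K nand P) nand (H -> N) = True nand False = True
not ((K nand P) nand (H -> N)) = not True = False
So S2 is false.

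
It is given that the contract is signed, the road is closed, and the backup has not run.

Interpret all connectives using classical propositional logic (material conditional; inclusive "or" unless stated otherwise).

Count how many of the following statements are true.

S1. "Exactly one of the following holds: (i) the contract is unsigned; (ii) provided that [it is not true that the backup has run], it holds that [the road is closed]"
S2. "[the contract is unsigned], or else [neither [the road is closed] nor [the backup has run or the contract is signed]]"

Let P = "the contract is signed" (True), R = "the backup has run" (False), Q = "the road is closed" (True).

S1: Parsed as not P xor (not R -> Q)

not P = not True = False
not R = not False = True
not R -> Q = True -> True = True
not P xor (not R -> Q) = False xor True = True
Hence S1 is true.

S2: This is not P or (Q nor (R or P)).

not P = not True = False
R or P = False or True = True
Q nor (R or P) = True nor True = False
not P or (Q nor (R or P)) = False or False = False
Hence S2 is false.

True statements: 1 (S1).

1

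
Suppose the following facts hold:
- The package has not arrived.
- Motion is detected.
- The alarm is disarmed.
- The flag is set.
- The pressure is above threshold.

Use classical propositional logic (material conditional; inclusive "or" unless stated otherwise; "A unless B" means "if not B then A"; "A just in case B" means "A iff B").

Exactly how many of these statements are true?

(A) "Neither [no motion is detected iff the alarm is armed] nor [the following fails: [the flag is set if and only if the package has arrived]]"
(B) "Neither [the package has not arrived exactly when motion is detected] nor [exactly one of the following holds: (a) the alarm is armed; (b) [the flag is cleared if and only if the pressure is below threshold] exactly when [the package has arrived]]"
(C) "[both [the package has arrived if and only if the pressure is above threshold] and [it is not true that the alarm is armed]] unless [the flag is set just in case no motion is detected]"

0

Let S = "motion is detected" (T), Q = "the alarm is armed" (F), G = "the flag is set" (T), D = "the package has arrived" (F), H = "the pressure is above threshold" (T).

(A): Formalization: (~S <-> Q) nor ~(G <-> D)

~S = ~T = F
~S <-> Q = F <-> F = T
G <-> D = T <-> F = F
~(G <-> D) = ~F = T
(~S <-> Q) nor ~(G <-> D) = T nor T = F
Thus (A) is false.

(B): This is (~D <-> S) nor (Q xor ((~G <-> ~H) <-> D)).

~D = ~F = T
~D <-> S = T <-> T = T
~G = ~T = F
~H = ~T = F
~G <-> ~H = F <-> F = T
(~G <-> ~H) <-> D = T <-> F = F
Q xor ((~G <-> ~H) <-> D) = F xor F = F
(~D <-> S) nor (Q xor ((~G <-> ~H) <-> D)) = T nor F = F
Hence (B) is false.

(C): Parsed as ((D <-> H) & ~Q) | (G <-> ~S)

D <-> H = F <-> T = F
~Q = ~F = T
(D <-> H) & ~Q = F & T = F
~S = ~T = F
G <-> ~S = T <-> F = F
((D <-> H) & ~Q) | (G <-> ~S) = F | F = F
Thus (C) is false.

0 of the 3 statements are true (none).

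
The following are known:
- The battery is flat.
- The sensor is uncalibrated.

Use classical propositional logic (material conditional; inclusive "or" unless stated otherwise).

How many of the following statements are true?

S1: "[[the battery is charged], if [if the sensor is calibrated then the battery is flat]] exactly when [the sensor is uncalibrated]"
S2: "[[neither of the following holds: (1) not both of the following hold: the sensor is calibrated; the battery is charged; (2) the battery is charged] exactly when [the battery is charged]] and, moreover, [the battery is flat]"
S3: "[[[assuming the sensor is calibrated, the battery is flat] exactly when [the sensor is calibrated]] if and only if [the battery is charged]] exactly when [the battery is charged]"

1

Let D = "the sensor is calibrated" (F), N = "the battery is charged" (F).

S1: Formalization: ((D → ¬N) → N) ↔ ¬D

¬N = ¬F = T
D → ¬N = F → T = T
(D → ¬N) → N = T → F = F
¬D = ¬F = T
((D → ¬N) → N) ↔ ¬D = F ↔ T = F
Hence S1 is false.

S2: Formalization: (((D ↑ N) ↓ N) ↔ N) ∧ ¬N

D ↑ N = F ↑ F = T
(D ↑ N) ↓ N = T ↓ F = F
((D ↑ N) ↓ N) ↔ N = F ↔ F = T
¬N = ¬F = T
(((D ↑ N) ↓ N) ↔ N) ∧ ¬N = T ∧ T = T
Hence S2 is true.

S3: This is (((D → ¬N) ↔ D) ↔ N) ↔ N.

¬N = ¬F = T
D → ¬N = F → T = T
(D → ¬N) ↔ D = T ↔ F = F
((D → ¬N) ↔ D) ↔ N = F ↔ F = T
(((D → ¬N) ↔ D) ↔ N) ↔ N = T ↔ F = F
Thus S3 is false.

Count: 1.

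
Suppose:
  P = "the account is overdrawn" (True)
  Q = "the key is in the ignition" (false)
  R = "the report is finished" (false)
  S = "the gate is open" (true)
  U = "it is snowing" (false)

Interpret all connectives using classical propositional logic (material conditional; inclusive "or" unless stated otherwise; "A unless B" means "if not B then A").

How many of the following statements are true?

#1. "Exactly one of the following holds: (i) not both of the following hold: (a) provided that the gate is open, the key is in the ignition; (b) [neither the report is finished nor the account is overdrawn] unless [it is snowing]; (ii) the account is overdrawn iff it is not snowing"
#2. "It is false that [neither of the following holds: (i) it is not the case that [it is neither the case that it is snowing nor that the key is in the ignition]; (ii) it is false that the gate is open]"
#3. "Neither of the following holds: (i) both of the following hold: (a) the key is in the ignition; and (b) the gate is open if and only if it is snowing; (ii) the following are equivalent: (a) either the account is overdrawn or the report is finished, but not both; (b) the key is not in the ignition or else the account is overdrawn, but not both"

#1: This is ((S -> Q) nand ((R nor P) or U)) xor (P iff not U).

S -> Q = True -> False = False
R nor P = False nor True = False
(R nor P) or U = False or False = False
(S -> Q) nand ((R nor P) or U) = False nand False = True
not U = not False = True
P iff not U = True iff True = True
((S -> Q) nand ((R nor P) or U)) xor (P iff not U) = True xor True = False
Hence #1 is false.

#2: This is not (not (U nor Q) nor not S).

U nor Q = False nor False = True
not (U nor Q) = not True = False
not S = not True = False
not (U nor Q) nor not S = False nor False = True
not (not (U nor Q) nor not S) = not True = False
Thus #2 is false.

#3: This is (Q and (S iff U)) nor ((P xor R) iff (not Q xor P)).

S iff U = True iff False = False
Q and (S iff U) = False and False = False
P xor R = True xor False = True
not Q = not False = True
not Q xor P = True xor True = False
(P xor R) iff (not Q xor P) = True iff False = False
(Q and (S iff U)) nor ((P xor R) iff (not Q xor P)) = False nor False = True
So #3 is true.

True statements: 1.

1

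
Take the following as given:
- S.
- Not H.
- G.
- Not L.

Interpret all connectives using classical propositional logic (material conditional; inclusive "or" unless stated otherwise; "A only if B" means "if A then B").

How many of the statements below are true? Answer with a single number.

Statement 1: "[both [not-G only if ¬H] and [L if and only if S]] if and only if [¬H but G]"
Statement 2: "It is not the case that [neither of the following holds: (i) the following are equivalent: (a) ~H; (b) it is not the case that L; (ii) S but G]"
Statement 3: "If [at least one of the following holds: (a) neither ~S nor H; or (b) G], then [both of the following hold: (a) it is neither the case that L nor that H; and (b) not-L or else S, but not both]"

Statement 1: Parsed as ((not G -> not H) and (L iff S)) iff (not H and G)

not G = not True = False
not H = not False = True
not G -> not H = False -> True = True
L iff S = False iff True = False
(not G -> not H) and (L iff S) = True and False = False
not H = not False = True
not H and G = True and True = True
((not G -> not H) and (L iff S)) iff (not H and G) = False iff True = False
Thus Statement 1 is false.

Statement 2: Parsed as not ((not H iff not L) nor (S and G))

not H = not False = True
not L = not False = True
not H iff not L = True iff True = True
S and G = True and True = True
(not H iff not L) nor (S and G) = True nor True = False
not ((not H iff not L) nor (S and G)) = not False = True
Hence Statement 2 is true.

Statement 3: Formalization: ((not S nor H) or G) -> ((L nor H) and (not L xor S))

not S = not True = False
not S nor H = False nor False = True
(not S nor H) or G = True or True = True
L nor H = False nor False = True
not L = not False = True
not L xor S = True xor True = False
(L nor H) and (not L xor S) = True and False = False
((not S nor H) or G) -> ((L nor H) and (not L xor S)) = True -> False = False
Thus Statement 3 is false.

True statements: 1 (Statement 2).

1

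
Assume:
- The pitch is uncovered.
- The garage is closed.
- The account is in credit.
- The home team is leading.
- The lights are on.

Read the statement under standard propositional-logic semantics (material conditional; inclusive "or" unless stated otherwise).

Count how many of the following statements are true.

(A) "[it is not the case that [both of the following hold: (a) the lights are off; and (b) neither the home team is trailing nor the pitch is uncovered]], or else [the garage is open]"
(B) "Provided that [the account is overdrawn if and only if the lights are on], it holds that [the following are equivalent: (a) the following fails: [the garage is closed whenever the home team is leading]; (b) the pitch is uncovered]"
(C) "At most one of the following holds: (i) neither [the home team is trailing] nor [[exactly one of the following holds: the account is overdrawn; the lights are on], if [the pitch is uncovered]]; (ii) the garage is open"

Let U = "the lights are on" (True), S = "the home team is leading" (True), P = "the pitch is covered" (False), Q = "the garage is closed" (True), R = "the account is overdrawn" (False).

(A): Parsed as not (not U and (not S nor not P)) or not Q

not U = not True = False
not S = not True = False
not P = not False = True
not S nor not P = False nor True = False
not U and (not S nor not P) = False and False = False
not (not U and (not S nor not P)) = not False = True
not Q = not True = False
not (not U and (not S nor not P)) or not Q = True or False = True
Thus (A) is true.

(B): Formalization: (R iff U) -> (not (S -> Q) iff not P)

R iff U = False iff True = False
S -> Q = True -> True = True
not (S -> Q) = not True = False
not P = not False = True
not (S -> Q) iff not P = False iff True = False
(R iff U) -> (not (S -> Q) iff not P) = False -> False = True
So (B) is true.

(C): Parsed as (not S nor (not P -> (R xor U))) nand not Q

not S = not True = False
not P = not False = True
R xor U = False xor True = True
not P -> (R xor U) = True -> True = True
not S nor (not P -> (R xor U)) = False nor True = False
not Q = not True = False
(not S nor (not P -> (R xor U))) nand not Q = False nand False = True
Hence (C) is true.

True statements: 3 ((A), (B), (C)).

3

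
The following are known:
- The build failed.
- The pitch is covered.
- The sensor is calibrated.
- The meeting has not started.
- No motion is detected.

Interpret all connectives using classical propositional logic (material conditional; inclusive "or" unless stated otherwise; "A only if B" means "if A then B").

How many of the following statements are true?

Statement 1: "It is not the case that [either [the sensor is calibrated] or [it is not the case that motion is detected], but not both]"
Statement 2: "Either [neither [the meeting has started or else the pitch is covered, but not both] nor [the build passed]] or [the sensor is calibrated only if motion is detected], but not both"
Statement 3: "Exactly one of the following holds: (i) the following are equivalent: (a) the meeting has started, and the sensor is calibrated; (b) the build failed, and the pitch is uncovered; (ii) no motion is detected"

1

Let U = "the sensor is calibrated" (T), M = "motion is detected" (F), Q = "the meeting has started" (F), L = "the pitch is covered" (T), D = "the build passed" (F).

Statement 1: Parsed as ¬(U ⊕ ¬M)

¬M = ¬F = T
U ⊕ ¬M = T ⊕ T = F
¬(U ⊕ ¬M) = ¬F = T
Thus Statement 1 is true.

Statement 2: Parsed as ((Q ⊕ L) ↓ D) ⊕ (U → M)

Q ⊕ L = F ⊕ T = T
(Q ⊕ L) ↓ D = T ↓ F = F
U → M = T → F = F
((Q ⊕ L) ↓ D) ⊕ (U → M) = F ⊕ F = F
So Statement 2 is false.

Statement 3: Parsed as ((Q ∧ U) ↔ (¬D ∧ ¬L)) ⊕ ¬M

Q ∧ U = F ∧ T = F
¬D = ¬F = T
¬L = ¬T = F
¬D ∧ ¬L = T ∧ F = F
(Q ∧ U) ↔ (¬D ∧ ¬L) = F ↔ F = T
¬M = ¬F = T
((Q ∧ U) ↔ (¬D ∧ ¬L)) ⊕ ¬M = T ⊕ T = F
Thus Statement 3 is false.

True statements: 1 (Statement 1).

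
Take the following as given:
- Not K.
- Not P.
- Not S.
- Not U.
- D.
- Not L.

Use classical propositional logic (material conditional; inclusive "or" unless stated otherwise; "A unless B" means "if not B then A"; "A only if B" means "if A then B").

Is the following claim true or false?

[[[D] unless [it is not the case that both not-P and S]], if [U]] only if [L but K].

The statement is false.

Parsed as (U -> (D | (~P nand S))) -> (L & K)

~P = ~F = T
~P nand S = T nand F = T
D | (~P nand S) = T | T = T
U -> (D | (~P nand S)) = F -> T = T
L & K = F & F = F
(U -> (D | (~P nand S))) -> (L & K) = T -> F = F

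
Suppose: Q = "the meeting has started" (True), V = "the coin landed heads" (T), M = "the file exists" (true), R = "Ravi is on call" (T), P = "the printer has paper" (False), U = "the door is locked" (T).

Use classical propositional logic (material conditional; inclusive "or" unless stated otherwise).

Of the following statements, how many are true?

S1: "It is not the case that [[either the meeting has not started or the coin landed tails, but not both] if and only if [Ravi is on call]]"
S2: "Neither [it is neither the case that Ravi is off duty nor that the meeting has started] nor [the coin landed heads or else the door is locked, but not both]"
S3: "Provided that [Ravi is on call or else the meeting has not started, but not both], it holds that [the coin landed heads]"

S1: Parsed as ¬((¬Q ⊕ ¬V) ↔ R)

¬Q = ¬T = F
¬V = ¬T = F
¬Q ⊕ ¬V = F ⊕ F = F
(¬Q ⊕ ¬V) ↔ R = F ↔ T = F
¬((¬Q ⊕ ¬V) ↔ R) = ¬F = T
Hence S1 is true.

S2: In symbols: (¬R ↓ Q) ↓ (V ⊕ U)

¬R = ¬T = F
¬R ↓ Q = F ↓ T = F
V ⊕ U = T ⊕ T = F
(¬R ↓ Q) ↓ (V ⊕ U) = F ↓ F = T
So S2 is true.

S3: Parsed as (R ⊕ ¬Q) → V

¬Q = ¬T = F
R ⊕ ¬Q = T ⊕ F = T
(R ⊕ ¬Q) → V = T → T = T
Hence S3 is true.

Count: 3.

3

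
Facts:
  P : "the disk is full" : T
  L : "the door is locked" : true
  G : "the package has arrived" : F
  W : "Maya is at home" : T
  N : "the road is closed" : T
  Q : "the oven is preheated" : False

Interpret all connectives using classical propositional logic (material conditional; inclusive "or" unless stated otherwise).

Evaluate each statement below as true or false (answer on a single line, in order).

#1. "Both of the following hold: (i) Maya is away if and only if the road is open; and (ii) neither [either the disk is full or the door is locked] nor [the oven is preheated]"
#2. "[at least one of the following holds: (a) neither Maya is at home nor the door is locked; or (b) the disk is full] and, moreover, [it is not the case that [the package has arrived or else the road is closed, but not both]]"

#1 false; #2 false

#1: This is (~W <-> ~N) & ((P | L) nor Q).

~W = ~T = F
~N = ~T = F
~W <-> ~N = F <-> F = T
P | L = T | T = T
(P | L) nor Q = T nor F = F
(~W <-> ~N) & ((P | L) nor Q) = T & F = F
Thus #1 is false.

#2: This is ((W nor L) | P) & ~(G xor N).

W nor L = T nor T = F
(W nor L) | P = F | T = T
G xor N = F xor T = T
~(G xor N) = ~T = F
((W nor L) | P) & ~(G xor N) = T & F = F
Hence #2 is false.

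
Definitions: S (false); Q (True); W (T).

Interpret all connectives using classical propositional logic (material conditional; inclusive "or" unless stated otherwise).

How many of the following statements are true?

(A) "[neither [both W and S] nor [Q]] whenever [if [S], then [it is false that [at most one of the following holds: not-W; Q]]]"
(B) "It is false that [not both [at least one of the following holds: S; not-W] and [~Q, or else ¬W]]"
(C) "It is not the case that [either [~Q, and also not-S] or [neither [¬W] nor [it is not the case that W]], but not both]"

0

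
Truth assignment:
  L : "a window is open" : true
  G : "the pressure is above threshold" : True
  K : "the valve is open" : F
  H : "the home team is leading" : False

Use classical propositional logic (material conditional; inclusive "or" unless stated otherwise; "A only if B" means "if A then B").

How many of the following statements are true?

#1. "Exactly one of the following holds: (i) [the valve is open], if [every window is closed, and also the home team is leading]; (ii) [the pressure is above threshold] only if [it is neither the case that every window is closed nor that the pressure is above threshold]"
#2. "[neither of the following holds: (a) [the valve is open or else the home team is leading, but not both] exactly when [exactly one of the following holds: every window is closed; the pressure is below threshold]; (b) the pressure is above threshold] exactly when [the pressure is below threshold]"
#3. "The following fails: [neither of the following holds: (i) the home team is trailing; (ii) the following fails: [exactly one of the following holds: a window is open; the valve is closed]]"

#1: Formalization: ((¬L ∧ H) → K) ⊕ (G → (¬L ↓ G))

¬L = ¬T = F
¬L ∧ H = F ∧ F = F
(¬L ∧ H) → K = F → F = T
¬L = ¬T = F
¬L ↓ G = F ↓ T = F
G → (¬L ↓ G) = T → F = F
((¬L ∧ H) → K) ⊕ (G → (¬L ↓ G)) = T ⊕ F = T
Hence #1 is true.

#2: This is (((K ⊕ H) ↔ (¬L ⊕ ¬G)) ↓ G) ↔ ¬G.

K ⊕ H = F ⊕ F = F
¬L = ¬T = F
¬G = ¬T = F
¬L ⊕ ¬G = F ⊕ F = F
(K ⊕ H) ↔ (¬L ⊕ ¬G) = F ↔ F = T
((K ⊕ H) ↔ (¬L ⊕ ¬G)) ↓ G = T ↓ T = F
¬G = ¬T = F
(((K ⊕ H) ↔ (¬L ⊕ ¬G)) ↓ G) ↔ ¬G = F ↔ F = T
Thus #2 is true.

#3: Formalization: ¬(¬H ↓ ¬(L ⊕ ¬K))

¬H = ¬F = T
¬K = ¬F = T
L ⊕ ¬K = T ⊕ T = F
¬(L ⊕ ¬K) = ¬F = T
¬H ↓ ¬(L ⊕ ¬K) = T ↓ T = F
¬(¬H ↓ ¬(L ⊕ ¬K)) = ¬F = T
Thus #3 is true.

3 of the 3 statements are true.

3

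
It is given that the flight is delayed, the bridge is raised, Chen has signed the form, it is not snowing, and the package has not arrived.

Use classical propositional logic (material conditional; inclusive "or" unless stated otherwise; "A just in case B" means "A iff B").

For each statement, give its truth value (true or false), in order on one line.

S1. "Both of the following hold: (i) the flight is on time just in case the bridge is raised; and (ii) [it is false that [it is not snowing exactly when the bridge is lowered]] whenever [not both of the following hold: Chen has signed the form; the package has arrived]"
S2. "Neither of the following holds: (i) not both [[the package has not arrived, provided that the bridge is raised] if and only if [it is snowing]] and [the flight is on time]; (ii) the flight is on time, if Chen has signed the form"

Let P = "the flight is delayed" (T), K = "the bridge is raised" (T), W = "Chen has signed the form" (T), G = "the package has arrived" (F), U = "it is snowing" (F).

S1: In symbols: (~P <-> K) & ((W nand G) -> ~(~U <-> ~K))

~P = ~T = F
~P <-> K = F <-> T = F
W nand G = T nand F = T
~U = ~F = T
~K = ~T = F
~U <-> ~K = T <-> F = F
~(~U <-> ~K) = ~F = T
(W nand G) -> ~(~U <-> ~K) = T -> T = T
(~P <-> K) & ((W nand G) -> ~(~U <-> ~K)) = F & T = F
So S1 is false.

S2: This is (((K -> ~G) <-> U) nand ~P) nor (W -> ~P).

~G = ~F = T
K -> ~G = T -> T = T
(K -> ~G) <-> U = T <-> F = F
~P = ~T = F
((K -> ~G) <-> U) nand ~P = F nand F = T
~P = ~T = F
W -> ~P = T -> F = F
(((K -> ~G) <-> U) nand ~P) nor (W -> ~P) = T nor F = F
So S2 is false.

S1 False; S2 False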